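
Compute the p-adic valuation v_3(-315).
v_3(-315) = 2

v_3(n) is the largest exponent k such that 3^k divides n. Factor out: -315 = -3^2 · 35. (Sign doesn't affect v_p.) So v_3(-315) = 2.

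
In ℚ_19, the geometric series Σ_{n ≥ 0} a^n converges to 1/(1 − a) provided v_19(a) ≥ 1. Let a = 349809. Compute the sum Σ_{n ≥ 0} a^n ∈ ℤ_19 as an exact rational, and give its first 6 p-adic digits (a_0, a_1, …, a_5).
Σ a^n = 1/(1 − a) = -1/349808;  first 6 digits = (1, 0, 0, 13, 2, 0)

v_19(a) = 3 ≥ 1, so the series converges in ℤ_19 to 1/(1 − a) = 1/(1 − 349809) = -1/349808. Expand this rational in ℤ_19: compute digits iteratively via d_i = x_i mod 19, x_{i+1} = (x_i − d_i)/19. The first 6 digits are (1, 0, 0, 13, 2, 0).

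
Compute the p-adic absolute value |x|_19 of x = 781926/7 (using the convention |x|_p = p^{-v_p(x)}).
|781926/7|_19 = 1/130321

Step 1 — compute v_19(x) by factoring powers of 19 out of the numerator and denominator: v_19(781926/7) = 4. Step 2 — apply |x|_p = p^{-v_p(x)} = 19^{-4} = 1/130321.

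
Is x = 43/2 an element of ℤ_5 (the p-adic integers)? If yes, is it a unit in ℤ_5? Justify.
x ∈ ℤ_5^× (unit); v_5(x) = 0

ℤ_5 = {x ∈ ℚ_5 : v_5(x) ≥ 0} and ℤ_5^× = {x ∈ ℤ_5 : v_5(x) = 0}. Here v_5(43/2) = v_5(num) − v_5(den) = 0; compare against these criteria.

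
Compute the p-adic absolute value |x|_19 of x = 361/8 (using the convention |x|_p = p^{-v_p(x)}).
|361/8|_19 = 1/361

Step 1 — compute v_19(x) by factoring powers of 19 out of the numerator and denominator: v_19(361/8) = 2. Step 2 — apply |x|_p = p^{-v_p(x)} = 19^{-2} = 1/361.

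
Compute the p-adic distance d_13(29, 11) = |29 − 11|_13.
d_13(29, 11) = 1

Step 1 — x − y = 29 − 11 = 18. Step 2 — v_13(18) = 0 (factor: 18 = (13^0 · 18); the sign does not affect v_p). Step 3 — |x − y|_13 = 13^{0} = 1.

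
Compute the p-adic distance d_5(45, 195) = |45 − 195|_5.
d_5(45, 195) = 1/25

Step 1 — x − y = 45 − 195 = -150. Step 2 — v_5(-150) = 2 (factor: -150 = −(5^2 · 6); the sign does not affect v_p). Step 3 — |x − y|_5 = 5^{-2} = 1/25.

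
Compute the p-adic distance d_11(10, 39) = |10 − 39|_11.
d_11(10, 39) = 1

Step 1 — x − y = 10 − 39 = -29. Step 2 — v_11(-29) = 0 (factor: -29 = −(11^0 · 29); the sign does not affect v_p). Step 3 — |x − y|_11 = 11^{0} = 1.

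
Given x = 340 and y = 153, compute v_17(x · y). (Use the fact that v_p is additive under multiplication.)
v_17(52020) = 2

v_p(x) = 1 (factor: 340 = 17^1 · 20); v_p(y) = 1 (factor: 153 = 17^1 · 9). Additivity: v_p(xy) = v_p(x) + v_p(y) = 1 + 1 = 2. (Direct check: xy = 52020 = 17^2 · (180).)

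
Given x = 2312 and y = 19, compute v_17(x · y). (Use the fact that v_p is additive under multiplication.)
v_17(43928) = 2

v_p(x) = 2 (factor: 2312 = 17^2 · 8); v_p(y) = 0 (factor: 19 = 17^0 · 19). Additivity: v_p(xy) = v_p(x) + v_p(y) = 2 + 0 = 2. (Direct check: xy = 43928 = 17^2 · (152).)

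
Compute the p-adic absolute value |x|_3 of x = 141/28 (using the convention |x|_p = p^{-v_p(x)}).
|141/28|_3 = 1/3

Step 1 — compute v_3(x) by factoring powers of 3 out of the numerator and denominator: v_3(141/28) = 1. Step 2 — apply |x|_p = p^{-v_p(x)} = 3^{-1} = 1/3.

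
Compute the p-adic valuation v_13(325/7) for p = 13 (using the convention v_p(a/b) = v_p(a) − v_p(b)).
v_13(325/7) = 1

Factor powers of 13 from the numerator and denominator of the reduced fraction: 325 = 13^1 · 25 and 7 = 13^0 · 7. Apply v_p(a/b) = v_p(a) − v_p(b): v_13(325/7) = 1 − 0 = 1.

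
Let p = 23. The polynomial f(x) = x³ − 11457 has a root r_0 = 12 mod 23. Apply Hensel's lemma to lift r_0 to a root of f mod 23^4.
r_3 = 91276 (mod 279841)

Hensel: r_{i+1} = r_i − f(r_i)/f′(r_i) mod 23^{i+2}, where f′(x) = 3x². Iterate:
  r_0 = 12 (mod 23)
  r_1 = 288 (mod 529)
  r_2 = 6107 (mod 12167)
  r_3 = 91276 (mod 279841)
Final: r = 91276 with f(r) ≡ 0 mod 23^4.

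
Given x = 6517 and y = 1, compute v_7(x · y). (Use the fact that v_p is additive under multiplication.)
v_7(6517) = 3

v_p(x) = 3 (factor: 6517 = 7^3 · 19); v_p(y) = 0 (factor: 1 = 7^0 · 1). Additivity: v_p(xy) = v_p(x) + v_p(y) = 3 + 0 = 3. (Direct check: xy = 6517 = 7^3 · (19).)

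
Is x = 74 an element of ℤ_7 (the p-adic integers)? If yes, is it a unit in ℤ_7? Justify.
x ∈ ℤ_7^× (unit); v_7(x) = 0

ℤ_7 = {x ∈ ℚ_7 : v_7(x) ≥ 0} and ℤ_7^× = {x ∈ ℤ_7 : v_7(x) = 0}. Here v_7(74) = v_7(num) − v_7(den) = 0; compare against these criteria.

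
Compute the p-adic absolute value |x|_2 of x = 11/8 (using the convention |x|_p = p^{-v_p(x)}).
|11/8|_2 = 8

Step 1 — compute v_2(x) by factoring powers of 2 out of the numerator and denominator: v_2(11/8) = -3. Step 2 — apply |x|_p = p^{-v_p(x)} = 2^{3} = 8.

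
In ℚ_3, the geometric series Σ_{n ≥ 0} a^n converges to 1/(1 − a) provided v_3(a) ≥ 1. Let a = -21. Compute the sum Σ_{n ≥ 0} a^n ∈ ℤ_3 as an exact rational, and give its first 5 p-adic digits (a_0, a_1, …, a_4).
Σ a^n = 1/(1 − a) = 1/22;  first 5 digits = (1, 2, 1, 2, 2)

v_3(a) = 1 ≥ 1, so the series converges in ℤ_3 to 1/(1 − a) = 1/(1 − (-21)) = 1/22. Expand this rational in ℤ_3: compute digits iteratively via d_i = x_i mod 3, x_{i+1} = (x_i − d_i)/3. The first 5 digits are (1, 2, 1, 2, 2).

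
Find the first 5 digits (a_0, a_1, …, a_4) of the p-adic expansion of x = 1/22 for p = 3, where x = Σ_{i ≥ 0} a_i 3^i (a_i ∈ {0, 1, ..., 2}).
(a_0, …, a_4) = (1, 2, 1, 2, 2)

v_3(1/22) = 0 (numerator and denominator both coprime to 3), so x ∈ ℤ_3^×. Compute digits iteratively via a_i = x_i mod 3, x_{i+1} = (x_i − a_i)/3, with x_0 = x:
  x_0 = 1/22;  a_0 = 1;  x_1 = (x_0 − 1)/3 = -7/22
  x_1 = -7/22;  a_1 = 2;  x_2 = (x_1 − 2)/3 = -17/22
  x_2 = -17/22;  a_2 = 1;  x_3 = (x_2 − 1)/3 = -13/22
  x_3 = -13/22;  a_3 = 2;  x_4 = (x_3 − 2)/3 = -19/22
  x_4 = -19/22;  a_4 = 2;  x_5 = (x_4 − 2)/3 = -21/22
Digits: (1, 2, 1, 2, 2).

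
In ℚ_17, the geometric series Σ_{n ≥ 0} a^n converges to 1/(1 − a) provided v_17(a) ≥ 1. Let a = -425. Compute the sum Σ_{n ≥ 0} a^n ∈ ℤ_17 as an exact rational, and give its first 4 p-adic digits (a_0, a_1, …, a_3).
Σ a^n = 1/(1 − a) = 1/426;  first 4 digits = (1, 9, 11, 0)

v_17(a) = 1 ≥ 1, so the series converges in ℤ_17 to 1/(1 − a) = 1/(1 − (-425)) = 1/426. Expand this rational in ℤ_17: compute digits iteratively via d_i = x_i mod 17, x_{i+1} = (x_i − d_i)/17. The first 4 digits are (1, 9, 11, 0).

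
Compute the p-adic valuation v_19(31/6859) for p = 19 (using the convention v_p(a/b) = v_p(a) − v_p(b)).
v_19(31/6859) = -3

Factor powers of 19 from the numerator and denominator of the reduced fraction: 31 = 19^0 · 31 and 6859 = 19^3 · 1. Apply v_p(a/b) = v_p(a) − v_p(b): v_19(31/6859) = 0 − 3 = -3.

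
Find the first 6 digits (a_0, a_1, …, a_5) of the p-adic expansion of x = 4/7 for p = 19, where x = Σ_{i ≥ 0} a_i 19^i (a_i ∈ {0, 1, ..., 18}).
(a_0, …, a_5) = (6, 16, 10, 13, 2, 8)

v_19(4/7) = 0 (numerator and denominator both coprime to 19), so x ∈ ℤ_19^×. Compute digits iteratively via a_i = x_i mod 19, x_{i+1} = (x_i − a_i)/19, with x_0 = x:
  x_0 = 4/7;  a_0 = 6;  x_1 = (x_0 − 6)/19 = -2/7
  x_1 = -2/7;  a_1 = 16;  x_2 = (x_1 − 16)/19 = -6/7
  x_2 = -6/7;  a_2 = 10;  x_3 = (x_2 − 10)/19 = -4/7
  x_3 = -4/7;  a_3 = 13;  x_4 = (x_3 − 13)/19 = -5/7
  x_4 = -5/7;  a_4 = 2;  x_5 = (x_4 − 2)/19 = -1/7
  x_5 = -1/7;  a_5 = 8;  x_6 = (x_5 − 8)/19 = -3/7
Digits: (6, 16, 10, 13, 2, 8).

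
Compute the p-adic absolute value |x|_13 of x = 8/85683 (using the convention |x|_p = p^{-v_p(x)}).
|8/85683|_13 = 28561

Step 1 — compute v_13(x) by factoring powers of 13 out of the numerator and denominator: v_13(8/85683) = -4. Step 2 — apply |x|_p = p^{-v_p(x)} = 13^{4} = 28561.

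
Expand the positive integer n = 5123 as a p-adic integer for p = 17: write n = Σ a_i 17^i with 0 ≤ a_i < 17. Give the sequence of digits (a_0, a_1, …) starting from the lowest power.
(a_0, a_1, …) = (6, 12, 0, 1)

Repeated division by 17 gives the digits low-to-high: 5123 = 6 + 12·17^1 + 1·17^3. Digit sequence: (6, 12, 0, 1).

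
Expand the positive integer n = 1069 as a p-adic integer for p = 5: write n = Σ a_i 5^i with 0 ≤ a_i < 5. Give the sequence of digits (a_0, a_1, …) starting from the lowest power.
(a_0, a_1, …) = (4, 3, 2, 3, 1)

Repeated division by 5 gives the digits low-to-high: 1069 = 4 + 3·5^1 + 2·5^2 + 3·5^3 + 1·5^4. Digit sequence: (4, 3, 2, 3, 1).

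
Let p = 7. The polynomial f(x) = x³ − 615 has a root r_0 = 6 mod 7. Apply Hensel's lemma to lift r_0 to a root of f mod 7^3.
r_2 = 139 (mod 343)

Hensel: r_{i+1} = r_i − f(r_i)/f′(r_i) mod 7^{i+2}, where f′(x) = 3x². Iterate:
  r_0 = 6 (mod 7)
  r_1 = 41 (mod 49)
  r_2 = 139 (mod 343)
Final: r = 139 with f(r) ≡ 0 mod 7^3.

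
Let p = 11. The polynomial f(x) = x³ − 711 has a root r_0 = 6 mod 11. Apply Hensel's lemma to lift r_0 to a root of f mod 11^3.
r_2 = 61 (mod 1331)

Hensel: r_{i+1} = r_i − f(r_i)/f′(r_i) mod 11^{i+2}, where f′(x) = 3x². Iterate:
  r_0 = 6 (mod 11)
  r_1 = 61 (mod 121)
  r_2 = 61 (mod 1331)
Final: r = 61 with f(r) ≡ 0 mod 11^3.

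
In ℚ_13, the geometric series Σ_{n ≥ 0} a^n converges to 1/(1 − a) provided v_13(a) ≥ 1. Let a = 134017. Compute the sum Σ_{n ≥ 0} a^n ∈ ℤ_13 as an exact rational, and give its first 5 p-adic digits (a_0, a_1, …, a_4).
Σ a^n = 1/(1 − a) = -1/134016;  first 5 digits = (1, 0, 0, 9, 4)

v_13(a) = 3 ≥ 1, so the series converges in ℤ_13 to 1/(1 − a) = 1/(1 − 134017) = -1/134016. Expand this rational in ℤ_13: compute digits iteratively via d_i = x_i mod 13, x_{i+1} = (x_i − d_i)/13. The first 5 digits are (1, 0, 0, 9, 4).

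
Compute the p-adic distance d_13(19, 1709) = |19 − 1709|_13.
d_13(19, 1709) = 1/169

Step 1 — x − y = 19 − 1709 = -1690. Step 2 — v_13(-1690) = 2 (factor: -1690 = −(13^2 · 10); the sign does not affect v_p). Step 3 — |x − y|_13 = 13^{-2} = 1/169.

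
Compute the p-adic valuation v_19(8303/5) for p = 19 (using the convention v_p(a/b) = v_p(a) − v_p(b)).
v_19(8303/5) = 2

Factor powers of 19 from the numerator and denominator of the reduced fraction: 8303 = 19^2 · 23 and 5 = 19^0 · 5. Apply v_p(a/b) = v_p(a) − v_p(b): v_19(8303/5) = 2 − 0 = 2.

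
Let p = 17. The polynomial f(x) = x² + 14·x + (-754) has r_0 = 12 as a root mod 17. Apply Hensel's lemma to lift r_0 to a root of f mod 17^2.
r_1 = 267 (mod 289)

Hensel: r_{i+1} = r_i − f(r_i)·(f′(r_i))^{-1} mod 17^{i+2}, f′(x) = 2x + 14. Iterate:
  r_0 = 12 (mod 17)
  r_1 = 267 (mod 289)
Final: r = 267 satisfies f(r) ≡ 0 mod 17^2.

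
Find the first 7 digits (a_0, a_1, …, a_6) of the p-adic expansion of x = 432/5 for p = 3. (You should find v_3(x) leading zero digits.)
(a_0, …, a_6) = (0, 0, 0, 2, 1, 1, 2)

v_3(432/5) = 3, so a_0 = ... = a_2 = 0. Factor out: x = 3^3 · u with u = 16/5 a unit in ℤ_3. Expand u iteratively via a_{v+i} = u_i mod 3, u_{i+1} = (u_i − a_{v+i})/3:
  u_0 = 16/5;  a_3 = 2;  u_1 = (u_0 − 2)/3 = 2/5
  u_1 = 2/5;  a_4 = 1;  u_2 = (u_1 − 1)/3 = -1/5
  u_2 = -1/5;  a_5 = 1;  u_3 = (u_2 − 1)/3 = -2/5
  u_3 = -2/5;  a_6 = 2;  u_4 = (u_3 − 2)/3 = -4/5
Digits: (0, 0, 0, 2, 1, 1, 2).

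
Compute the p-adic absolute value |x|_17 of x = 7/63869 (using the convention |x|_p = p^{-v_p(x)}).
|7/63869|_17 = 4913

Step 1 — compute v_17(x) by factoring powers of 17 out of the numerator and denominator: v_17(7/63869) = -3. Step 2 — apply |x|_p = p^{-v_p(x)} = 17^{3} = 4913.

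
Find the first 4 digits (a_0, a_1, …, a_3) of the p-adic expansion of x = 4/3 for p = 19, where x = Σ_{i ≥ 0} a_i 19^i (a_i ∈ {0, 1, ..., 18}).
(a_0, …, a_3) = (14, 12, 12, 12)

v_19(4/3) = 0 (numerator and denominator both coprime to 19), so x ∈ ℤ_19^×. Compute digits iteratively via a_i = x_i mod 19, x_{i+1} = (x_i − a_i)/19, with x_0 = x:
  x_0 = 4/3;  a_0 = 14;  x_1 = (x_0 − 14)/19 = -2/3
  x_1 = -2/3;  a_1 = 12;  x_2 = (x_1 − 12)/19 = -2/3
  x_2 = -2/3;  a_2 = 12;  x_3 = (x_2 − 12)/19 = -2/3
  x_3 = -2/3;  a_3 = 12;  x_4 = (x_3 − 12)/19 = -2/3
Digits: (14, 12, 12, 12).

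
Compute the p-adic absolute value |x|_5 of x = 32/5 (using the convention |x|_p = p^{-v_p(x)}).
|32/5|_5 = 5

Step 1 — compute v_5(x) by factoring powers of 5 out of the numerator and denominator: v_5(32/5) = -1. Step 2 — apply |x|_p = p^{-v_p(x)} = 5^{1} = 5.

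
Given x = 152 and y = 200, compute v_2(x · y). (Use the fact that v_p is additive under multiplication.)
v_2(30400) = 6

v_p(x) = 3 (factor: 152 = 2^3 · 19); v_p(y) = 3 (factor: 200 = 2^3 · 25). Additivity: v_p(xy) = v_p(x) + v_p(y) = 3 + 3 = 6. (Direct check: xy = 30400 = 2^6 · (475).)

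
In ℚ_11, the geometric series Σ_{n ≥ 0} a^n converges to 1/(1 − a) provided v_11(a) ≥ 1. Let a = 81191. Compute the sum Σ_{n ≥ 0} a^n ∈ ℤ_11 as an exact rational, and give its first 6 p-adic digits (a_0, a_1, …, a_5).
Σ a^n = 1/(1 − a) = -1/81190;  first 6 digits = (1, 0, 0, 6, 5, 0)

v_11(a) = 3 ≥ 1, so the series converges in ℤ_11 to 1/(1 − a) = 1/(1 − 81191) = -1/81190. Expand this rational in ℤ_11: compute digits iteratively via d_i = x_i mod 11, x_{i+1} = (x_i − d_i)/11. The first 6 digits are (1, 0, 0, 6, 5, 0).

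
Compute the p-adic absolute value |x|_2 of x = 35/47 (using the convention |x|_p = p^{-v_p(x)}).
|35/47|_2 = 1

Step 1 — compute v_2(x) by factoring powers of 2 out of the numerator and denominator: v_2(35/47) = 0. Step 2 — apply |x|_p = p^{-v_p(x)} = 2^{0} = 1.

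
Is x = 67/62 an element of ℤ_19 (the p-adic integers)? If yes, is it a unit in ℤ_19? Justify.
x ∈ ℤ_19^× (unit); v_19(x) = 0

ℤ_19 = {x ∈ ℚ_19 : v_19(x) ≥ 0} and ℤ_19^× = {x ∈ ℤ_19 : v_19(x) = 0}. Here v_19(67/62) = v_19(num) − v_19(den) = 0; compare against these criteria.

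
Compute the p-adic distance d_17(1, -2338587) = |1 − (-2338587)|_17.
d_17(1, -2338587) = 1/83521

Step 1 — x − y = 1 − (-2338587) = 2338588. Step 2 — v_17(2338588) = 4 (factor: 2338588 = (17^4 · 28); the sign does not affect v_p). Step 3 — |x − y|_17 = 17^{-4} = 1/83521.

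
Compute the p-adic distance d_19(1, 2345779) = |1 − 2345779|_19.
d_19(1, 2345779) = 1/130321

Step 1 — x − y = 1 − 2345779 = -2345778. Step 2 — v_19(-2345778) = 4 (factor: -2345778 = −(19^4 · 18); the sign does not affect v_p). Step 3 — |x − y|_19 = 19^{-4} = 1/130321.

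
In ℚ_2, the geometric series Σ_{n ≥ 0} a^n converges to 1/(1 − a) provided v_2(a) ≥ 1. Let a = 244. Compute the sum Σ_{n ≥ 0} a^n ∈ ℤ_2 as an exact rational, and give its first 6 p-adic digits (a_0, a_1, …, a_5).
Σ a^n = 1/(1 − a) = -1/243;  first 6 digits = (1, 0, 1, 0, 0, 0)

v_2(a) = 2 ≥ 1, so the series converges in ℤ_2 to 1/(1 − a) = 1/(1 − 244) = -1/243. Expand this rational in ℤ_2: compute digits iteratively via d_i = x_i mod 2, x_{i+1} = (x_i − d_i)/2. The first 6 digits are (1, 0, 1, 0, 0, 0).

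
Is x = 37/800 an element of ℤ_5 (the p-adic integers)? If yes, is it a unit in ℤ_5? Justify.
x ∉ ℤ_5 (v_5(x) = -2 < 0)

ℤ_5 = {x ∈ ℚ_5 : v_5(x) ≥ 0} and ℤ_5^× = {x ∈ ℤ_5 : v_5(x) = 0}. Here v_5(37/800) = v_5(num) − v_5(den) = -2; compare against these criteria.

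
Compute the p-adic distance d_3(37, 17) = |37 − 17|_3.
d_3(37, 17) = 1

Step 1 — x − y = 37 − 17 = 20. Step 2 — v_3(20) = 0 (factor: 20 = (3^0 · 20); the sign does not affect v_p). Step 3 — |x − y|_3 = 3^{0} = 1.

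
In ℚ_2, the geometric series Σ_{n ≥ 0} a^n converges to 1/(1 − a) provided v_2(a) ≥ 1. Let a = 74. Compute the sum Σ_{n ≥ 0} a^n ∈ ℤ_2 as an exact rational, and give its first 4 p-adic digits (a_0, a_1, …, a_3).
Σ a^n = 1/(1 − a) = -1/73;  first 4 digits = (1, 1, 1, 0)

v_2(a) = 1 ≥ 1, so the series converges in ℤ_2 to 1/(1 − a) = 1/(1 − 74) = -1/73. Expand this rational in ℤ_2: compute digits iteratively via d_i = x_i mod 2, x_{i+1} = (x_i − d_i)/2. The first 4 digits are (1, 1, 1, 0).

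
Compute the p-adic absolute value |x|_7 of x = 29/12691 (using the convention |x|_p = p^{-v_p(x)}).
|29/12691|_7 = 343

Step 1 — compute v_7(x) by factoring powers of 7 out of the numerator and denominator: v_7(29/12691) = -3. Step 2 — apply |x|_p = p^{-v_p(x)} = 7^{3} = 343.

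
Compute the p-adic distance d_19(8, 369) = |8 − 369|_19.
d_19(8, 369) = 1/361

Step 1 — x − y = 8 − 369 = -361. Step 2 — v_19(-361) = 2 (factor: -361 = −(19^2 · 1); the sign does not affect v_p). Step 3 — |x − y|_19 = 19^{-2} = 1/361.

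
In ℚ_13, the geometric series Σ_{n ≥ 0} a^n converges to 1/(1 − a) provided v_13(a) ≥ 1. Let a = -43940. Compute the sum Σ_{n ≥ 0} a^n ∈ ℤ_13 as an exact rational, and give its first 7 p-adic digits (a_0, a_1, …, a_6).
Σ a^n = 1/(1 − a) = 1/43941;  first 7 digits = (1, 0, 0, 6, 11, 12, 9)

v_13(a) = 3 ≥ 1, so the series converges in ℤ_13 to 1/(1 − a) = 1/(1 − (-43940)) = 1/43941. Expand this rational in ℤ_13: compute digits iteratively via d_i = x_i mod 13, x_{i+1} = (x_i − d_i)/13. The first 7 digits are (1, 0, 0, 6, 11, 12, 9).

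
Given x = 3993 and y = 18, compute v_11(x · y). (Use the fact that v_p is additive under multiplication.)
v_11(71874) = 3

v_p(x) = 3 (factor: 3993 = 11^3 · 3); v_p(y) = 0 (factor: 18 = 11^0 · 18). Additivity: v_p(xy) = v_p(x) + v_p(y) = 3 + 0 = 3. (Direct check: xy = 71874 = 11^3 · (54).)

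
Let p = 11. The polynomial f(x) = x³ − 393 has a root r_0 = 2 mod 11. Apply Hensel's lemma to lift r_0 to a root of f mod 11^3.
r_2 = 1234 (mod 1331)

Hensel: r_{i+1} = r_i − f(r_i)/f′(r_i) mod 11^{i+2}, where f′(x) = 3x². Iterate:
  r_0 = 2 (mod 11)
  r_1 = 24 (mod 121)
  r_2 = 1234 (mod 1331)
Final: r = 1234 with f(r) ≡ 0 mod 11^3.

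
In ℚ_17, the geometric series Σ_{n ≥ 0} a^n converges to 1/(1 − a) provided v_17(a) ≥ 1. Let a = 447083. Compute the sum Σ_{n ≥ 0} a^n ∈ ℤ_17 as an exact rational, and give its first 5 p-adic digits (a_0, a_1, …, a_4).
Σ a^n = 1/(1 − a) = -1/447082;  first 5 digits = (1, 0, 0, 6, 5)

v_17(a) = 3 ≥ 1, so the series converges in ℤ_17 to 1/(1 − a) = 1/(1 − 447083) = -1/447082. Expand this rational in ℤ_17: compute digits iteratively via d_i = x_i mod 17, x_{i+1} = (x_i − d_i)/17. The first 5 digits are (1, 0, 0, 6, 5).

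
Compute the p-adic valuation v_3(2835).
v_3(2835) = 4

v_3(n) is the largest exponent k such that 3^k divides n. Factor out: 2835 = 3^4 · 35. (Sign doesn't affect v_p.) So v_3(2835) = 4.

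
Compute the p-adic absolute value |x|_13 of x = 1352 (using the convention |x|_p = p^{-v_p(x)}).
|1352|_13 = 1/169

Step 1 — compute v_13(x) by factoring powers of 13 out of the numerator and denominator: v_13(1352) = 2. Step 2 — apply |x|_p = p^{-v_p(x)} = 13^{-2} = 1/169.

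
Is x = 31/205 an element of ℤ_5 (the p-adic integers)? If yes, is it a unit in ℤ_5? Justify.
x ∉ ℤ_5 (v_5(x) = -1 < 0)

ℤ_5 = {x ∈ ℚ_5 : v_5(x) ≥ 0} and ℤ_5^× = {x ∈ ℤ_5 : v_5(x) = 0}. Here v_5(31/205) = v_5(num) − v_5(den) = -1; compare against these criteria.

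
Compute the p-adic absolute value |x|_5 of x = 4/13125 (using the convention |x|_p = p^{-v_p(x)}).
|4/13125|_5 = 625

Step 1 — compute v_5(x) by factoring powers of 5 out of the numerator and denominator: v_5(4/13125) = -4. Step 2 — apply |x|_p = p^{-v_p(x)} = 5^{4} = 625.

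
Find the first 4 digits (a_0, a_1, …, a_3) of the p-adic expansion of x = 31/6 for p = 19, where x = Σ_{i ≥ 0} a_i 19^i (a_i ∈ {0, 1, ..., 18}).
(a_0, …, a_3) = (2, 16, 15, 15)

v_19(31/6) = 0 (numerator and denominator both coprime to 19), so x ∈ ℤ_19^×. Compute digits iteratively via a_i = x_i mod 19, x_{i+1} = (x_i − a_i)/19, with x_0 = x:
  x_0 = 31/6;  a_0 = 2;  x_1 = (x_0 − 2)/19 = 1/6
  x_1 = 1/6;  a_1 = 16;  x_2 = (x_1 − 16)/19 = -5/6
  x_2 = -5/6;  a_2 = 15;  x_3 = (x_2 − 15)/19 = -5/6
  x_3 = -5/6;  a_3 = 15;  x_4 = (x_3 − 15)/19 = -5/6
Digits: (2, 16, 15, 15).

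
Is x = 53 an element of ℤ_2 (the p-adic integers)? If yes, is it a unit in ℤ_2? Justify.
x ∈ ℤ_2^× (unit); v_2(x) = 0

ℤ_2 = {x ∈ ℚ_2 : v_2(x) ≥ 0} and ℤ_2^× = {x ∈ ℤ_2 : v_2(x) = 0}. Here v_2(53) = v_2(num) − v_2(den) = 0; compare against these criteria.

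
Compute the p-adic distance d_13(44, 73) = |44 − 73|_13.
d_13(44, 73) = 1

Step 1 — x − y = 44 − 73 = -29. Step 2 — v_13(-29) = 0 (factor: -29 = −(13^0 · 29); the sign does not affect v_p). Step 3 — |x − y|_13 = 13^{0} = 1.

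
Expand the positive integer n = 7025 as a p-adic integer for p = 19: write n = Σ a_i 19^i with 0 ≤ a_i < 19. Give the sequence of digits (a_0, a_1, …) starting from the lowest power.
(a_0, a_1, …) = (14, 8, 0, 1)

Repeated division by 19 gives the digits low-to-high: 7025 = 14 + 8·19^1 + 1·19^3. Digit sequence: (14, 8, 0, 1).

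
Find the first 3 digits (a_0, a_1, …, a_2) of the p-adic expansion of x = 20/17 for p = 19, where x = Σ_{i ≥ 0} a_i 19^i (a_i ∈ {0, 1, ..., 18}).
(a_0, …, a_2) = (9, 13, 6)

v_19(20/17) = 0 (numerator and denominator both coprime to 19), so x ∈ ℤ_19^×. Compute digits iteratively via a_i = x_i mod 19, x_{i+1} = (x_i − a_i)/19, with x_0 = x:
  x_0 = 20/17;  a_0 = 9;  x_1 = (x_0 − 9)/19 = -7/17
  x_1 = -7/17;  a_1 = 13;  x_2 = (x_1 − 13)/19 = -12/17
  x_2 = -12/17;  a_2 = 6;  x_3 = (x_2 − 6)/19 = -6/17
Digits: (9, 13, 6).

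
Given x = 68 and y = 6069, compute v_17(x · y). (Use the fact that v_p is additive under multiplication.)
v_17(412692) = 3

v_p(x) = 1 (factor: 68 = 17^1 · 4); v_p(y) = 2 (factor: 6069 = 17^2 · 21). Additivity: v_p(xy) = v_p(x) + v_p(y) = 1 + 2 = 3. (Direct check: xy = 412692 = 17^3 · (84).)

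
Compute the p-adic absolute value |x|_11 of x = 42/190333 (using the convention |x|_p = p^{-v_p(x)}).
|42/190333|_11 = 14641

Step 1 — compute v_11(x) by factoring powers of 11 out of the numerator and denominator: v_11(42/190333) = -4. Step 2 — apply |x|_p = p^{-v_p(x)} = 11^{4} = 14641.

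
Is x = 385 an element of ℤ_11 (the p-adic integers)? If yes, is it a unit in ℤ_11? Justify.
x ∈ ℤ_11 but not a unit; v_11(x) = 1 > 0

ℤ_11 = {x ∈ ℚ_11 : v_11(x) ≥ 0} and ℤ_11^× = {x ∈ ℤ_11 : v_11(x) = 0}. Here v_11(385) = v_11(num) − v_11(den) = 1; compare against these criteria.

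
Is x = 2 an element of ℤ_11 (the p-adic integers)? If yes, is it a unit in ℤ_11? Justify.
x ∈ ℤ_11^× (unit); v_11(x) = 0

ℤ_11 = {x ∈ ℚ_11 : v_11(x) ≥ 0} and ℤ_11^× = {x ∈ ℤ_11 : v_11(x) = 0}. Here v_11(2) = v_11(num) − v_11(den) = 0; compare against these criteria.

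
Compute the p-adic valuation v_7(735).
v_7(735) = 2

v_7(n) is the largest exponent k such that 7^k divides n. Factor out: 735 = 7^2 · 15. (Sign doesn't affect v_p.) So v_7(735) = 2.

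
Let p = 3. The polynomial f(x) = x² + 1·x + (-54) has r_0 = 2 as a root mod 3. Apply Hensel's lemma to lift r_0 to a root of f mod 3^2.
r_1 = 8 (mod 9)

Hensel: r_{i+1} = r_i − f(r_i)·(f′(r_i))^{-1} mod 3^{i+2}, f′(x) = 2x + 1. Iterate:
  r_0 = 2 (mod 3)
  r_1 = 8 (mod 9)
Final: r = 8 satisfies f(r) ≡ 0 mod 3^2.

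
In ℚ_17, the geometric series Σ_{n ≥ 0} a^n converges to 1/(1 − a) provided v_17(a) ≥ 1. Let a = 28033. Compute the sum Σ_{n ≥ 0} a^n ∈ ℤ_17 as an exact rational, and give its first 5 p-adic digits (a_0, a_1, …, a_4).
Σ a^n = 1/(1 − a) = -1/28032;  first 5 digits = (1, 0, 12, 5, 8)

v_17(a) = 2 ≥ 1, so the series converges in ℤ_17 to 1/(1 − a) = 1/(1 − 28033) = -1/28032. Expand this rational in ℤ_17: compute digits iteratively via d_i = x_i mod 17, x_{i+1} = (x_i − d_i)/17. The first 5 digits are (1, 0, 12, 5, 8).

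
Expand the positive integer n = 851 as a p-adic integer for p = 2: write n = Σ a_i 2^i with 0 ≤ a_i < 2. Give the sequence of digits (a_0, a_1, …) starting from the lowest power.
(a_0, a_1, …) = (1, 1, 0, 0, 1, 0, 1, 0, 1, 1)

Repeated division by 2 gives the digits low-to-high: 851 = 1 + 1·2^1 + 1·2^4 + 1·2^6 + 1·2^8 + 1·2^9. Digit sequence: (1, 1, 0, 0, 1, 0, 1, 0, 1, 1).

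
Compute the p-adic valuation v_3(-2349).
v_3(-2349) = 4

v_3(n) is the largest exponent k such that 3^k divides n. Factor out: -2349 = -3^4 · 29. (Sign doesn't affect v_p.) So v_3(-2349) = 4.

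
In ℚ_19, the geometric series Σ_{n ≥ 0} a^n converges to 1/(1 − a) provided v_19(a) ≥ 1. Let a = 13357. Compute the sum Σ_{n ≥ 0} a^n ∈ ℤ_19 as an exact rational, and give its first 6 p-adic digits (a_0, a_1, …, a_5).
Σ a^n = 1/(1 − a) = -1/13356;  first 6 digits = (1, 0, 18, 1, 1, 15)

v_19(a) = 2 ≥ 1, so the series converges in ℤ_19 to 1/(1 − a) = 1/(1 − 13357) = -1/13356. Expand this rational in ℤ_19: compute digits iteratively via d_i = x_i mod 19, x_{i+1} = (x_i − d_i)/19. The first 6 digits are (1, 0, 18, 1, 1, 15).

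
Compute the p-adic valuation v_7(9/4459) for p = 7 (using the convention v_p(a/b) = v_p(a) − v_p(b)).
v_7(9/4459) = -3

Factor powers of 7 from the numerator and denominator of the reduced fraction: 9 = 7^0 · 9 and 4459 = 7^3 · 13. Apply v_p(a/b) = v_p(a) − v_p(b): v_7(9/4459) = 0 − 3 = -3.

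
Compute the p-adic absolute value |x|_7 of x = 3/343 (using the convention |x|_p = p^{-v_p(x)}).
|3/343|_7 = 343

Step 1 — compute v_7(x) by factoring powers of 7 out of the numerator and denominator: v_7(3/343) = -3. Step 2 — apply |x|_p = p^{-v_p(x)} = 7^{3} = 343.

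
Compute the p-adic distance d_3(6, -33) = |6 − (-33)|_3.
d_3(6, -33) = 1/3

Step 1 — x − y = 6 − (-33) = 39. Step 2 — v_3(39) = 1 (factor: 39 = (3^1 · 13); the sign does not affect v_p). Step 3 — |x − y|_3 = 3^{-1} = 1/3.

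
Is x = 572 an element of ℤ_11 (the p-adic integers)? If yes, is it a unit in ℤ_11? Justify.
x ∈ ℤ_11 but not a unit; v_11(x) = 1 > 0

ℤ_11 = {x ∈ ℚ_11 : v_11(x) ≥ 0} and ℤ_11^× = {x ∈ ℤ_11 : v_11(x) = 0}. Here v_11(572) = v_11(num) − v_11(den) = 1; compare against these criteria.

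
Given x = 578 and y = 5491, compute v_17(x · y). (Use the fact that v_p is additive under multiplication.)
v_17(3173798) = 4

v_p(x) = 2 (factor: 578 = 17^2 · 2); v_p(y) = 2 (factor: 5491 = 17^2 · 19). Additivity: v_p(xy) = v_p(x) + v_p(y) = 2 + 2 = 4. (Direct check: xy = 3173798 = 17^4 · (38).)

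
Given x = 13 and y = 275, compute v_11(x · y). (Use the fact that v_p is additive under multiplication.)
v_11(3575) = 1

v_p(x) = 0 (factor: 13 = 11^0 · 13); v_p(y) = 1 (factor: 275 = 11^1 · 25). Additivity: v_p(xy) = v_p(x) + v_p(y) = 0 + 1 = 1. (Direct check: xy = 3575 = 11^1 · (325).)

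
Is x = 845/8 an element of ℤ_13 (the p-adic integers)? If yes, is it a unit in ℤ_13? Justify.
x ∈ ℤ_13 but not a unit; v_13(x) = 2 > 0

ℤ_13 = {x ∈ ℚ_13 : v_13(x) ≥ 0} and ℤ_13^× = {x ∈ ℤ_13 : v_13(x) = 0}. Here v_13(845/8) = v_13(num) − v_13(den) = 2; compare against these criteria.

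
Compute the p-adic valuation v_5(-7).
v_5(-7) = 0

v_5(n) is the largest exponent k such that 5^k divides n. Factor out: -7 = -5^0 · 7. (Sign doesn't affect v_p.) So v_5(-7) = 0.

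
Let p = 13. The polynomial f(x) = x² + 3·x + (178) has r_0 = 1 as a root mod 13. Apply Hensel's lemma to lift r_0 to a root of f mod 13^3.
r_2 = 1756 (mod 2197)

Hensel: r_{i+1} = r_i − f(r_i)·(f′(r_i))^{-1} mod 13^{i+2}, f′(x) = 2x + 3. Iterate:
  r_0 = 1 (mod 13)
  r_1 = 66 (mod 169)
  r_2 = 1756 (mod 2197)
Final: r = 1756 satisfies f(r) ≡ 0 mod 13^3.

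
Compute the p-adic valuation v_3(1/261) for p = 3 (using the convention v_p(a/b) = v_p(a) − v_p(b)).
v_3(1/261) = -2

Factor powers of 3 from the numerator and denominator of the reduced fraction: 1 = 3^0 · 1 and 261 = 3^2 · 29. Apply v_p(a/b) = v_p(a) − v_p(b): v_3(1/261) = 0 − 2 = -2.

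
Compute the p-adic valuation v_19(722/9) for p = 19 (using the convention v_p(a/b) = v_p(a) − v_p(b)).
v_19(722/9) = 2

Factor powers of 19 from the numerator and denominator of the reduced fraction: 722 = 19^2 · 2 and 9 = 19^0 · 9. Apply v_p(a/b) = v_p(a) − v_p(b): v_19(722/9) = 2 − 0 = 2.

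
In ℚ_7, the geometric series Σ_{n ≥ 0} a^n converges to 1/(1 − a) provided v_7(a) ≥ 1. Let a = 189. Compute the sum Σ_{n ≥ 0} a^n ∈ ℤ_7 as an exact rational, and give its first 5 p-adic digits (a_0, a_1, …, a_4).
Σ a^n = 1/(1 − a) = -1/188;  first 5 digits = (1, 6, 4, 5, 6)

v_7(a) = 1 ≥ 1, so the series converges in ℤ_7 to 1/(1 − a) = 1/(1 − 189) = -1/188. Expand this rational in ℤ_7: compute digits iteratively via d_i = x_i mod 7, x_{i+1} = (x_i − d_i)/7. The first 5 digits are (1, 6, 4, 5, 6).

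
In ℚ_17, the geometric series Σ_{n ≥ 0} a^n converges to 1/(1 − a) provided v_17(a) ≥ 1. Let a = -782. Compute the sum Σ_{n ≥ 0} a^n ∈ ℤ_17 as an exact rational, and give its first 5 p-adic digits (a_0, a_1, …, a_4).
Σ a^n = 1/(1 − a) = 1/783;  first 5 digits = (1, 5, 5, 11, 6)

v_17(a) = 1 ≥ 1, so the series converges in ℤ_17 to 1/(1 − a) = 1/(1 − (-782)) = 1/783. Expand this rational in ℤ_17: compute digits iteratively via d_i = x_i mod 17, x_{i+1} = (x_i − d_i)/17. The first 5 digits are (1, 5, 5, 11, 6).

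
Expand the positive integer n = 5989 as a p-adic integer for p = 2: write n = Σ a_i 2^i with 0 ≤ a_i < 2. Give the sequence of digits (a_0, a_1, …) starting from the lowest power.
(a_0, a_1, …) = (1, 0, 1, 0, 0, 1, 1, 0, 1, 1, 1, 0, 1)

Repeated division by 2 gives the digits low-to-high: 5989 = 1 + 1·2^2 + 1·2^5 + 1·2^6 + 1·2^8 + 1·2^9 + 1·2^10 + 1·2^12. Digit sequence: (1, 0, 1, 0, 0, 1, 1, 0, 1, 1, 1, 0, 1).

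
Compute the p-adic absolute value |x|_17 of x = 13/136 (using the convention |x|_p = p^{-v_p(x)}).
|13/136|_17 = 17

Step 1 — compute v_17(x) by factoring powers of 17 out of the numerator and denominator: v_17(13/136) = -1. Step 2 — apply |x|_p = p^{-v_p(x)} = 17^{1} = 17.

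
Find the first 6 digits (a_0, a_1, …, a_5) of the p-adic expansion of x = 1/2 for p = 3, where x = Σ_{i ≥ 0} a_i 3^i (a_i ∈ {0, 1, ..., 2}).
(a_0, …, a_5) = (2, 1, 1, 1, 1, 1)

v_3(1/2) = 0 (numerator and denominator both coprime to 3), so x ∈ ℤ_3^×. Compute digits iteratively via a_i = x_i mod 3, x_{i+1} = (x_i − a_i)/3, with x_0 = x:
  x_0 = 1/2;  a_0 = 2;  x_1 = (x_0 − 2)/3 = -1/2
  x_1 = -1/2;  a_1 = 1;  x_2 = (x_1 − 1)/3 = -1/2
  x_2 = -1/2;  a_2 = 1;  x_3 = (x_2 − 1)/3 = -1/2
  x_3 = -1/2;  a_3 = 1;  x_4 = (x_3 − 1)/3 = -1/2
  x_4 = -1/2;  a_4 = 1;  x_5 = (x_4 − 1)/3 = -1/2
  x_5 = -1/2;  a_5 = 1;  x_6 = (x_5 − 1)/3 = -1/2
Digits: (2, 1, 1, 1, 1, 1).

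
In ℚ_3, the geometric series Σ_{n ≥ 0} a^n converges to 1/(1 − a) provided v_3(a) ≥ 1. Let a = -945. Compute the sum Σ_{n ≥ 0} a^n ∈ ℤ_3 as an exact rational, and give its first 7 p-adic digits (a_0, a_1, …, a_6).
Σ a^n = 1/(1 − a) = 1/946;  first 7 digits = (1, 0, 0, 1, 0, 2, 2)

v_3(a) = 3 ≥ 1, so the series converges in ℤ_3 to 1/(1 − a) = 1/(1 − (-945)) = 1/946. Expand this rational in ℤ_3: compute digits iteratively via d_i = x_i mod 3, x_{i+1} = (x_i − d_i)/3. The first 7 digits are (1, 0, 0, 1, 0, 2, 2).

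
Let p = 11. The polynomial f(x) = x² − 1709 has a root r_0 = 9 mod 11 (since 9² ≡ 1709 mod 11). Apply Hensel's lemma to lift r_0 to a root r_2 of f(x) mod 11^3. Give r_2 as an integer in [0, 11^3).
r_2 = 1175 (mod 1331)

Hensel's recurrence: r_{i+1} = r_i − f(r_i)·(f′(r_i))^{-1} mod 11^{i+2}, with f′(x) = 2x. Iterate:
  r_0 = 9 (mod 11)
  r_1 = 86 (mod 121)
  r_2 = 1175 (mod 1331)
Final: r_2 = 1175, and one checks f(r_2) ≡ 0 mod 11^3.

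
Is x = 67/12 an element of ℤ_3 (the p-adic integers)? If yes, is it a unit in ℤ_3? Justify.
x ∉ ℤ_3 (v_3(x) = -1 < 0)

ℤ_3 = {x ∈ ℚ_3 : v_3(x) ≥ 0} and ℤ_3^× = {x ∈ ℤ_3 : v_3(x) = 0}. Here v_3(67/12) = v_3(num) − v_3(den) = -1; compare against these criteria.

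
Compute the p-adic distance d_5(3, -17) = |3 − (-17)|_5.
d_5(3, -17) = 1/5

Step 1 — x − y = 3 − (-17) = 20. Step 2 — v_5(20) = 1 (factor: 20 = (5^1 · 4); the sign does not affect v_p). Step 3 — |x − y|_5 = 5^{-1} = 1/5.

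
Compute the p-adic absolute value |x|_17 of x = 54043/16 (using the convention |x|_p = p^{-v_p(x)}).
|54043/16|_17 = 1/4913

Step 1 — compute v_17(x) by factoring powers of 17 out of the numerator and denominator: v_17(54043/16) = 3. Step 2 — apply |x|_p = p^{-v_p(x)} = 17^{-3} = 1/4913.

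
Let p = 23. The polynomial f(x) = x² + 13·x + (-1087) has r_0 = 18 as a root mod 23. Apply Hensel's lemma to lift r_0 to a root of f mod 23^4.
r_3 = 28584 (mod 279841)

Hensel: r_{i+1} = r_i − f(r_i)·(f′(r_i))^{-1} mod 23^{i+2}, f′(x) = 2x + 13. Iterate:
  r_0 = 18 (mod 23)
  r_1 = 18 (mod 529)
  r_2 = 4250 (mod 12167)
  r_3 = 28584 (mod 279841)
Final: r = 28584 satisfies f(r) ≡ 0 mod 23^4.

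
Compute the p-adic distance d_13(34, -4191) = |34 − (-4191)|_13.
d_13(34, -4191) = 1/169

Step 1 — x − y = 34 − (-4191) = 4225. Step 2 — v_13(4225) = 2 (factor: 4225 = (13^2 · 25); the sign does not affect v_p). Step 3 — |x − y|_13 = 13^{-2} = 1/169.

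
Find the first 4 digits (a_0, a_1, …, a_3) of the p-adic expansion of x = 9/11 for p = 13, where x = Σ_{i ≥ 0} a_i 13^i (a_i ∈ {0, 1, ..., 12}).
(a_0, …, a_3) = (2, 7, 3, 8)

v_13(9/11) = 0 (numerator and denominator both coprime to 13), so x ∈ ℤ_13^×. Compute digits iteratively via a_i = x_i mod 13, x_{i+1} = (x_i − a_i)/13, with x_0 = x:
  x_0 = 9/11;  a_0 = 2;  x_1 = (x_0 − 2)/13 = -1/11
  x_1 = -1/11;  a_1 = 7;  x_2 = (x_1 − 7)/13 = -6/11
  x_2 = -6/11;  a_2 = 3;  x_3 = (x_2 − 3)/13 = -3/11
  x_3 = -3/11;  a_3 = 8;  x_4 = (x_3 − 8)/13 = -7/11
Digits: (2, 7, 3, 8).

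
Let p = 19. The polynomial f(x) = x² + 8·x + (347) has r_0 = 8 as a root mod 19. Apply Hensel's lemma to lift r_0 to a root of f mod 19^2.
r_1 = 274 (mod 361)

Hensel: r_{i+1} = r_i − f(r_i)·(f′(r_i))^{-1} mod 19^{i+2}, f′(x) = 2x + 8. Iterate:
  r_0 = 8 (mod 19)
  r_1 = 274 (mod 361)
Final: r = 274 satisfies f(r) ≡ 0 mod 19^2.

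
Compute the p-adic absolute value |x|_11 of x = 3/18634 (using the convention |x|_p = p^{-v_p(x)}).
|3/18634|_11 = 1331

Step 1 — compute v_11(x) by factoring powers of 11 out of the numerator and denominator: v_11(3/18634) = -3. Step 2 — apply |x|_p = p^{-v_p(x)} = 11^{3} = 1331.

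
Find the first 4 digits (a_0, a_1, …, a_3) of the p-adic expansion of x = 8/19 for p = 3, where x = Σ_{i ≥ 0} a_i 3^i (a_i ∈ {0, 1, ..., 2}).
(a_0, …, a_3) = (2, 2, 2, 0)

v_3(8/19) = 0 (numerator and denominator both coprime to 3), so x ∈ ℤ_3^×. Compute digits iteratively via a_i = x_i mod 3, x_{i+1} = (x_i − a_i)/3, with x_0 = x:
  x_0 = 8/19;  a_0 = 2;  x_1 = (x_0 − 2)/3 = -10/19
  x_1 = -10/19;  a_1 = 2;  x_2 = (x_1 − 2)/3 = -16/19
  x_2 = -16/19;  a_2 = 2;  x_3 = (x_2 − 2)/3 = -18/19
  x_3 = -18/19;  a_3 = 0;  x_4 = (x_3 − 0)/3 = -6/19
Digits: (2, 2, 2, 0).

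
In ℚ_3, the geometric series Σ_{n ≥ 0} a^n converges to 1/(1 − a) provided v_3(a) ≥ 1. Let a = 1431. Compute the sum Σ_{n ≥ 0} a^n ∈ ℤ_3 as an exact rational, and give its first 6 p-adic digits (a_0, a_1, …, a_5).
Σ a^n = 1/(1 − a) = -1/1430;  first 6 digits = (1, 0, 0, 2, 2, 2)

v_3(a) = 3 ≥ 1, so the series converges in ℤ_3 to 1/(1 − a) = 1/(1 − 1431) = -1/1430. Expand this rational in ℤ_3: compute digits iteratively via d_i = x_i mod 3, x_{i+1} = (x_i − d_i)/3. The first 6 digits are (1, 0, 0, 2, 2, 2).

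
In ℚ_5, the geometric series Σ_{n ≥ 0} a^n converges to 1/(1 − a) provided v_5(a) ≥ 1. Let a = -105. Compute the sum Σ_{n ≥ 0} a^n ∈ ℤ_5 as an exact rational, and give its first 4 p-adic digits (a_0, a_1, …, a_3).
Σ a^n = 1/(1 − a) = 1/106;  first 4 digits = (1, 4, 1, 1)

v_5(a) = 1 ≥ 1, so the series converges in ℤ_5 to 1/(1 − a) = 1/(1 − (-105)) = 1/106. Expand this rational in ℤ_5: compute digits iteratively via d_i = x_i mod 5, x_{i+1} = (x_i − d_i)/5. The first 4 digits are (1, 4, 1, 1).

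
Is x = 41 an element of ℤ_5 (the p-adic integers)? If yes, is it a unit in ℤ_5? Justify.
x ∈ ℤ_5^× (unit); v_5(x) = 0

ℤ_5 = {x ∈ ℚ_5 : v_5(x) ≥ 0} and ℤ_5^× = {x ∈ ℤ_5 : v_5(x) = 0}. Here v_5(41) = v_5(num) − v_5(den) = 0; compare against these criteria.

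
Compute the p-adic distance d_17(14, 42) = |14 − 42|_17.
d_17(14, 42) = 1

Step 1 — x − y = 14 − 42 = -28. Step 2 — v_17(-28) = 0 (factor: -28 = −(17^0 · 28); the sign does not affect v_p). Step 3 — |x − y|_17 = 17^{0} = 1.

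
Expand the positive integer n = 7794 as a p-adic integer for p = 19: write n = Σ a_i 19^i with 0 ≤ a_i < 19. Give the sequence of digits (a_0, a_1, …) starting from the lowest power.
(a_0, a_1, …) = (4, 11, 2, 1)

Repeated division by 19 gives the digits low-to-high: 7794 = 4 + 11·19^1 + 2·19^2 + 1·19^3. Digit sequence: (4, 11, 2, 1).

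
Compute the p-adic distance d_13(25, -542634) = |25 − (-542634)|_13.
d_13(25, -542634) = 1/28561

Step 1 — x − y = 25 − (-542634) = 542659. Step 2 — v_13(542659) = 4 (factor: 542659 = (13^4 · 19); the sign does not affect v_p). Step 3 — |x − y|_13 = 13^{-4} = 1/28561.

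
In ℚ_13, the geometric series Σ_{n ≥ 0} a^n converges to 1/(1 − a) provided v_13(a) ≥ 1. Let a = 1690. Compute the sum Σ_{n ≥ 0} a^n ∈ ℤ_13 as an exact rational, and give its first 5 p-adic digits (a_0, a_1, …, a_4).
Σ a^n = 1/(1 − a) = -1/1689;  first 5 digits = (1, 0, 10, 0, 9)

v_13(a) = 2 ≥ 1, so the series converges in ℤ_13 to 1/(1 − a) = 1/(1 − 1690) = -1/1689. Expand this rational in ℤ_13: compute digits iteratively via d_i = x_i mod 13, x_{i+1} = (x_i − d_i)/13. The first 5 digits are (1, 0, 10, 0, 9).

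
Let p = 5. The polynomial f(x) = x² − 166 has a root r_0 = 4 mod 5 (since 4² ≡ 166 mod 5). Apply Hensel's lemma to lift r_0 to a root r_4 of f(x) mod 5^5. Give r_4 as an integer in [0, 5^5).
r_4 = 2054 (mod 3125)

Hensel's recurrence: r_{i+1} = r_i − f(r_i)·(f′(r_i))^{-1} mod 5^{i+2}, with f′(x) = 2x. Iterate:
  r_0 = 4 (mod 5)
  r_1 = 4 (mod 25)
  r_2 = 54 (mod 125)
  r_3 = 179 (mod 625)
  r_4 = 2054 (mod 3125)
Final: r_4 = 2054, and one checks f(r_4) ≡ 0 mod 5^5.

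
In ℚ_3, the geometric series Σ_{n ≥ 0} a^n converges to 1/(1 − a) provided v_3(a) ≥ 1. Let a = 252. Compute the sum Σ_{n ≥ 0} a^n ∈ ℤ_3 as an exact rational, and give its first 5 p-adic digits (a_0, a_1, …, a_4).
Σ a^n = 1/(1 − a) = -1/251;  first 5 digits = (1, 0, 1, 0, 1)

v_3(a) = 2 ≥ 1, so the series converges in ℤ_3 to 1/(1 − a) = 1/(1 − 252) = -1/251. Expand this rational in ℤ_3: compute digits iteratively via d_i = x_i mod 3, x_{i+1} = (x_i − d_i)/3. The first 5 digits are (1, 0, 1, 0, 1).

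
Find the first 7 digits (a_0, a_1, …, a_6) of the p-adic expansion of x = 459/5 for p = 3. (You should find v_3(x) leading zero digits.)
(a_0, …, a_6) = (0, 0, 0, 1, 2, 2, 1)

v_3(459/5) = 3, so a_0 = ... = a_2 = 0. Factor out: x = 3^3 · u with u = 17/5 a unit in ℤ_3. Expand u iteratively via a_{v+i} = u_i mod 3, u_{i+1} = (u_i − a_{v+i})/3:
  u_0 = 17/5;  a_3 = 1;  u_1 = (u_0 − 1)/3 = 4/5
  u_1 = 4/5;  a_4 = 2;  u_2 = (u_1 − 2)/3 = -2/5
  u_2 = -2/5;  a_5 = 2;  u_3 = (u_2 − 2)/3 = -4/5
  u_3 = -4/5;  a_6 = 1;  u_4 = (u_3 − 1)/3 = -3/5
Digits: (0, 0, 0, 1, 2, 2, 1).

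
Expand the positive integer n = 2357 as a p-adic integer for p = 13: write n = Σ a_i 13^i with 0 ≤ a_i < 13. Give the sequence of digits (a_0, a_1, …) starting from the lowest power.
(a_0, a_1, …) = (4, 12, 0, 1)

Repeated division by 13 gives the digits low-to-high: 2357 = 4 + 12·13^1 + 1·13^3. Digit sequence: (4, 12, 0, 1).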